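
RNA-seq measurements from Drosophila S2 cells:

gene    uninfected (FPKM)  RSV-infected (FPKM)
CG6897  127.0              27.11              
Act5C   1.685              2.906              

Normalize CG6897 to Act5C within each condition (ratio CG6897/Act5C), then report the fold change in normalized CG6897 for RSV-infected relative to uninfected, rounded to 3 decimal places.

0.124

CG6897/Act5C (uninfected) = 127.0 / 1.685 = 75.371
CG6897/Act5C (RSV-infected) = 27.11 / 2.906 = 9.329
Fold change = 9.329 / 75.371 = 0.1238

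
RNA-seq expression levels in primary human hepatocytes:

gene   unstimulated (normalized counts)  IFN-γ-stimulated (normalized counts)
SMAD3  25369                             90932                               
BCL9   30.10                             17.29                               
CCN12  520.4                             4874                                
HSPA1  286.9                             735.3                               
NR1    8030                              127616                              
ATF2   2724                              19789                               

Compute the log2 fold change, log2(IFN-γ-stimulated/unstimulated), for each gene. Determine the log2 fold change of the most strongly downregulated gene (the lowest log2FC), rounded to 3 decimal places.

-0.800

log2(90932/25369) = 1.842  (SMAD3)
log2(17.29/30.10) = -0.800  (BCL9)
log2(4874/520.4) = 3.227  (CCN12)
log2(735.3/286.9) = 1.358  (HSPA1)
log2(127616/8030) = 3.990  (NR1)
log2(19789/2724) = 2.861  (ATF2)
BCL9 is most strongly downregulated.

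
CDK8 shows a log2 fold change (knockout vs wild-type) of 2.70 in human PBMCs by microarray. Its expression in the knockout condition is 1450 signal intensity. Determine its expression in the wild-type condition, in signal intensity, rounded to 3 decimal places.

223.145

Fold change = 2^(2.70) = 6.4980
wild-type expression = 1450 / 6.4980 = 223.145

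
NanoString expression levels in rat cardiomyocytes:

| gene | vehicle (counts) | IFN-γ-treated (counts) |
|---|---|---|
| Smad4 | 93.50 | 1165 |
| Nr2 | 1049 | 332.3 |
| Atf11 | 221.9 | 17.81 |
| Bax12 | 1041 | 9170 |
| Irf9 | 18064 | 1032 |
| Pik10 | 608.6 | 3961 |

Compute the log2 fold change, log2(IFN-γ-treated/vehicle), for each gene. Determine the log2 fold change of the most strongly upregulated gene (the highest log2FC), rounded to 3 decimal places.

log2(1165/93.50) = 3.639  (Smad4)
log2(332.3/1049) = -1.658  (Nr2)
log2(17.81/221.9) = -3.639  (Atf11)
log2(9170/1041) = 3.139  (Bax12)
log2(1032/18064) = -4.130  (Irf9)
log2(3961/608.6) = 2.702  (Pik10)
Smad4 is most strongly upregulated.

3.639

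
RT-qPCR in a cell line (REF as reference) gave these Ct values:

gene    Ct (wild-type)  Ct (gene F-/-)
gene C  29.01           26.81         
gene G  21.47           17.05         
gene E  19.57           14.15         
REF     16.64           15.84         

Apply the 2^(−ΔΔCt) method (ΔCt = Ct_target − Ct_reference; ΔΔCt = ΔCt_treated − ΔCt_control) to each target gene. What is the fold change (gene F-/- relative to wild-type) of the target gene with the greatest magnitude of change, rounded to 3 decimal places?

gene C: ΔΔCt = (26.81−15.84) − (29.01−16.64) = 10.97 − 12.37 = -1.40; fold change = 2^1.40 = 2.639
gene G: ΔΔCt = (17.05−15.84) − (21.47−16.64) = 1.21 − 4.83 = -3.62; fold change = 2^3.62 = 12.295
gene E: ΔΔCt = (14.15−15.84) − (19.57−16.64) = -1.69 − 2.93 = -4.62; fold change = 2^4.62 = 24.590
gene E has the largest |ΔΔCt| = 4.62.

24.590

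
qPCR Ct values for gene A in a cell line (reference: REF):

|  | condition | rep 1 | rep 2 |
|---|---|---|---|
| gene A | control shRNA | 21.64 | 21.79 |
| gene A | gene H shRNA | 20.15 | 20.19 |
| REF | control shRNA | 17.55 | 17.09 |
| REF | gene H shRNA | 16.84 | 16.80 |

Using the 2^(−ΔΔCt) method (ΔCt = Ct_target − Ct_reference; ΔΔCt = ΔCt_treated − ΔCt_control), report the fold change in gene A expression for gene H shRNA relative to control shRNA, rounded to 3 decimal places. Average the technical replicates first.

2.063

Mean Ct: gene A control shRNA 21.715; gene A gene H shRNA 20.170; REF control shRNA 17.320; REF gene H shRNA 16.820
ΔCt(control shRNA) = 21.715 − 17.320 = 4.395
ΔCt(gene H shRNA) = 20.170 − 16.820 = 3.350
ΔΔCt = 3.350 − 4.395 = -1.045
Fold change = 2^(−(-1.045)) = 2^1.045 = 2.0634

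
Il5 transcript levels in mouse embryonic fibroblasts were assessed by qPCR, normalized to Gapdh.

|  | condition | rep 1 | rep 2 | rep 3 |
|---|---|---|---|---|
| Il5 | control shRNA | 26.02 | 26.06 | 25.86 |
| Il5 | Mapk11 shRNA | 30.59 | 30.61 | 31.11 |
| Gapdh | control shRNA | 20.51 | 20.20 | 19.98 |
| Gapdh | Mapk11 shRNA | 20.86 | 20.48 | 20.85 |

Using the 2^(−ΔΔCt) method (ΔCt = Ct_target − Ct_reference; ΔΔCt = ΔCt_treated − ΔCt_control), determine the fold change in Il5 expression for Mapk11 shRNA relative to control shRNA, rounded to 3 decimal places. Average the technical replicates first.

Mean Ct: Il5 control shRNA 25.980; Il5 Mapk11 shRNA 30.770; Gapdh control shRNA 20.230; Gapdh Mapk11 shRNA 20.730
ΔCt(control shRNA) = 25.980 − 20.230 = 5.750
ΔCt(Mapk11 shRNA) = 30.770 − 20.730 = 10.040
ΔΔCt = 10.040 − 5.750 = 4.290
Fold change = 2^(−4.290) = 0.0511

0.051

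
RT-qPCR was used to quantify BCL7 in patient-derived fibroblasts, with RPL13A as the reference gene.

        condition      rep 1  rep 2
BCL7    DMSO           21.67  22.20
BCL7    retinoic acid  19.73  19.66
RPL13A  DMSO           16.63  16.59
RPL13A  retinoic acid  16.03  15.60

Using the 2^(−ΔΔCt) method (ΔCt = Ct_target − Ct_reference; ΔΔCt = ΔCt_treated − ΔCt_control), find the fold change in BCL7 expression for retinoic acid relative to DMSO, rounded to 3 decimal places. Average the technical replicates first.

2.723

Mean Ct: BCL7 DMSO 21.935; BCL7 retinoic acid 19.695; RPL13A DMSO 16.610; RPL13A retinoic acid 15.815
ΔCt(DMSO) = 21.935 − 16.610 = 5.325
ΔCt(retinoic acid) = 19.695 − 15.815 = 3.880
ΔΔCt = 3.880 − 5.325 = -1.445
Fold change = 2^(−(-1.445)) = 2^1.445 = 2.7226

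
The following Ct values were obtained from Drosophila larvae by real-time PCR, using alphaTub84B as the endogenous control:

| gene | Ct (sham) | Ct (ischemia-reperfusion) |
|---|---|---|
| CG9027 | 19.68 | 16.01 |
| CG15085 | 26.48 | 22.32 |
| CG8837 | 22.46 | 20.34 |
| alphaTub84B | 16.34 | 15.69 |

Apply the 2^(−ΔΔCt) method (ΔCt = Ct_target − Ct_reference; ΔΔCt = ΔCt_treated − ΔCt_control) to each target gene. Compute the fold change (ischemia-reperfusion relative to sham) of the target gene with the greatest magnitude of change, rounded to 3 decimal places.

CG9027: ΔΔCt = (16.01−15.69) − (19.68−16.34) = 0.32 − 3.34 = -3.02; fold change = 2^3.02 = 8.112
CG15085: ΔΔCt = (22.32−15.69) − (26.48−16.34) = 6.63 − 10.14 = -3.51; fold change = 2^3.51 = 11.392
CG8837: ΔΔCt = (20.34−15.69) − (22.46−16.34) = 4.65 − 6.12 = -1.47; fold change = 2^1.47 = 2.770
CG15085 has the largest |ΔΔCt| = 3.51.

11.392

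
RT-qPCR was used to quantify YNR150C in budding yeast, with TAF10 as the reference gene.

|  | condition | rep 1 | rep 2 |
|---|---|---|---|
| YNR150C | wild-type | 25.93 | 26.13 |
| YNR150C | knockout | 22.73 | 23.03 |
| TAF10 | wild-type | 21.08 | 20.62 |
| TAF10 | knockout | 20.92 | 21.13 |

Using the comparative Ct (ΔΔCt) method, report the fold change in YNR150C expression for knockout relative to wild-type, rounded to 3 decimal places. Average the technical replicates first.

Mean Ct: YNR150C wild-type 26.030; YNR150C knockout 22.880; TAF10 wild-type 20.850; TAF10 knockout 21.025
ΔCt(wild-type) = 26.030 − 20.850 = 5.180
ΔCt(knockout) = 22.880 − 21.025 = 1.855
ΔΔCt = 1.855 − 5.180 = -3.325
Fold change = 2^(−(-3.325)) = 2^3.325 = 10.0213

10.021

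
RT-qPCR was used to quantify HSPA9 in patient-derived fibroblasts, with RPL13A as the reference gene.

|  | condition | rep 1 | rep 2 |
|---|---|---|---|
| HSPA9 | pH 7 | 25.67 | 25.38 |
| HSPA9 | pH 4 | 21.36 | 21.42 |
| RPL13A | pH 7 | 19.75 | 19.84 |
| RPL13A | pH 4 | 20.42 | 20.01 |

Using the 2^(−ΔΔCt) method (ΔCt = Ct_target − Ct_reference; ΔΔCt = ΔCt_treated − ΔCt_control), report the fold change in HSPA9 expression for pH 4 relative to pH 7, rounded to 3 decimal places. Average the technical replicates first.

Mean Ct: HSPA9 pH 7 25.525; HSPA9 pH 4 21.390; RPL13A pH 7 19.795; RPL13A pH 4 20.215
ΔCt(pH 7) = 25.525 − 19.795 = 5.730
ΔCt(pH 4) = 21.390 − 20.215 = 1.175
ΔΔCt = 1.175 − 5.730 = -4.555
Fold change = 2^(−(-4.555)) = 2^4.555 = 23.5067

23.507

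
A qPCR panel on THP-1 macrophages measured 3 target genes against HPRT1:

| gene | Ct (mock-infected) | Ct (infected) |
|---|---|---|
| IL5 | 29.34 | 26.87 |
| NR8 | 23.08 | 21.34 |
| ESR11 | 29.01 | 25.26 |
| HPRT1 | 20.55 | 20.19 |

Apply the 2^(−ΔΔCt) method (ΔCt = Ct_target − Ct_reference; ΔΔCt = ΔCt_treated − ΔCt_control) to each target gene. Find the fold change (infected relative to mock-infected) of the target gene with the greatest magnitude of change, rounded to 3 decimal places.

IL5: ΔΔCt = (26.87−20.19) − (29.34−20.55) = 6.68 − 8.79 = -2.11; fold change = 2^2.11 = 4.317
NR8: ΔΔCt = (21.34−20.19) − (23.08−20.55) = 1.15 − 2.53 = -1.38; fold change = 2^1.38 = 2.603
ESR11: ΔΔCt = (25.26−20.19) − (29.01−20.55) = 5.07 − 8.46 = -3.39; fold change = 2^3.39 = 10.483
ESR11 has the largest |ΔΔCt| = 3.39.

10.483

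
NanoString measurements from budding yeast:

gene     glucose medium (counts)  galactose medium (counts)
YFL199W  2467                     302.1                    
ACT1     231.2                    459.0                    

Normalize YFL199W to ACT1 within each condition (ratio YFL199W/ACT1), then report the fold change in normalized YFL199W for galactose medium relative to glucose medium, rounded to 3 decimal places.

YFL199W/ACT1 (glucose medium) = 2467 / 231.2 = 10.67
YFL199W/ACT1 (galactose medium) = 302.1 / 459.0 = 0.65817
Fold change = 0.65817 / 10.67 = 0.0617

0.062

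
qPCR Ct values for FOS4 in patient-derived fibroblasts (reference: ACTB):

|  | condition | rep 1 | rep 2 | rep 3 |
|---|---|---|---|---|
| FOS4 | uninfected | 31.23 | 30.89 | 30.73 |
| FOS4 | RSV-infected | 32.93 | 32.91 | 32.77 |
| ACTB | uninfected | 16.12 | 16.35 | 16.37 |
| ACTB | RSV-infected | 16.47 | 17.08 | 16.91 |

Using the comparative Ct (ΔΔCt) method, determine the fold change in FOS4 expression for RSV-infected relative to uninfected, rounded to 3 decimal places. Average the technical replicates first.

Mean Ct: FOS4 uninfected 30.950; FOS4 RSV-infected 32.870; ACTB uninfected 16.280; ACTB RSV-infected 16.820
ΔCt(uninfected) = 30.950 − 16.280 = 14.670
ΔCt(RSV-infected) = 32.870 − 16.820 = 16.050
ΔΔCt = 16.050 − 14.670 = 1.380
Fold change = 2^(−1.380) = 0.3842

0.384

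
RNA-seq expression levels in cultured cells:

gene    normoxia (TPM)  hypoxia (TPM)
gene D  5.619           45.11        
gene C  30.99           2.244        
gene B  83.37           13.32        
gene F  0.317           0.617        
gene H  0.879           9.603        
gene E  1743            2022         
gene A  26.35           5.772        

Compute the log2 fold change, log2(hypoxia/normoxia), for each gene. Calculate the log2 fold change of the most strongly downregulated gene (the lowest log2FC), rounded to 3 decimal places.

-3.788

log2(45.11/5.619) = 3.005  (gene D)
log2(2.244/30.99) = -3.788  (gene C)
log2(13.32/83.37) = -2.646  (gene B)
log2(0.617/0.317) = 0.961  (gene F)
log2(9.603/0.879) = 3.450  (gene H)
log2(2022/1743) = 0.214  (gene E)
log2(5.772/26.35) = -2.191  (gene A)
gene C is most strongly downregulated.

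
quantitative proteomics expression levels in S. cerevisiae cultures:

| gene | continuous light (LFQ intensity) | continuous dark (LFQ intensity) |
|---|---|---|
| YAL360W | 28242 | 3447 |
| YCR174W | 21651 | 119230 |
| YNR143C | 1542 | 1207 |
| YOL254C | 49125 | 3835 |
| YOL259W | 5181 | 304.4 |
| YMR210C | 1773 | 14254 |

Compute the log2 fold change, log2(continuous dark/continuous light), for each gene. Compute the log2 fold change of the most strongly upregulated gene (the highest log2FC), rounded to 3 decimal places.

3.007

log2(3447/28242) = -3.034  (YAL360W)
log2(119230/21651) = 2.461  (YCR174W)
log2(1207/1542) = -0.353  (YNR143C)
log2(3835/49125) = -3.679  (YOL254C)
log2(304.4/5181) = -4.089  (YOL259W)
log2(14254/1773) = 3.007  (YMR210C)
YMR210C is most strongly upregulated.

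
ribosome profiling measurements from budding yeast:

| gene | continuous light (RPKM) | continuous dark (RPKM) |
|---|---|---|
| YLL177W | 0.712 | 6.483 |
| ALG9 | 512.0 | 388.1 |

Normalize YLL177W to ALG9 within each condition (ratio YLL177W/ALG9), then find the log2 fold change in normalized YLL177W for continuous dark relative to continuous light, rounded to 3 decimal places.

3.586

YLL177W/ALG9 (continuous light) = 0.712 / 512.0 = 0.0013906
YLL177W/ALG9 (continuous dark) = 6.483 / 388.1 = 0.016704
Fold change = 0.016704 / 0.0013906 = 12.0122
log2(12.0122) = 3.5864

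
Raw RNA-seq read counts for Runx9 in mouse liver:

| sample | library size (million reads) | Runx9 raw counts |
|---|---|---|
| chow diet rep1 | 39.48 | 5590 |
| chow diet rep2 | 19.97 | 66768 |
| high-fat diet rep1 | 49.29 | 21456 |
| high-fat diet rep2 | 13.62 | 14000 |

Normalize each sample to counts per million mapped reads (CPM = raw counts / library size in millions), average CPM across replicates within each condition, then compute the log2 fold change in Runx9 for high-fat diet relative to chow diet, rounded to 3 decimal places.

-1.252

CPM(chow diet rep1) = 5590 / 39.48 = 141.5907
CPM(chow diet rep2) = 66768 / 19.97 = 3343.4151
CPM(high-fat diet rep1) = 21456 / 49.29 = 435.3013
CPM(high-fat diet rep2) = 14000 / 13.62 = 1027.9001
mean CPM(chow diet) = 1742.5029; mean CPM(high-fat diet) = 731.6007
Fold change = 731.6007 / 1742.5029 = 0.41986
log2(0.41986) = -1.2520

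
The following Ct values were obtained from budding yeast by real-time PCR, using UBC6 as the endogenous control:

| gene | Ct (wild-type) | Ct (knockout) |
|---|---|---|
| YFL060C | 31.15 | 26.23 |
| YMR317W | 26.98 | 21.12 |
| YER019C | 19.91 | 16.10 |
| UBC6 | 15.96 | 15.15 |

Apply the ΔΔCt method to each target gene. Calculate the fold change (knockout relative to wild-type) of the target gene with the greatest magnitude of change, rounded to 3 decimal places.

YFL060C: ΔΔCt = (26.23−15.15) − (31.15−15.96) = 11.08 − 15.19 = -4.11; fold change = 2^4.11 = 17.268
YMR317W: ΔΔCt = (21.12−15.15) − (26.98−15.96) = 5.97 − 11.02 = -5.05; fold change = 2^5.05 = 33.128
YER019C: ΔΔCt = (16.10−15.15) − (19.91−15.96) = 0.95 − 3.95 = -3.00; fold change = 2^3.00 = 8.000
YMR317W has the largest |ΔΔCt| = 5.05.

33.128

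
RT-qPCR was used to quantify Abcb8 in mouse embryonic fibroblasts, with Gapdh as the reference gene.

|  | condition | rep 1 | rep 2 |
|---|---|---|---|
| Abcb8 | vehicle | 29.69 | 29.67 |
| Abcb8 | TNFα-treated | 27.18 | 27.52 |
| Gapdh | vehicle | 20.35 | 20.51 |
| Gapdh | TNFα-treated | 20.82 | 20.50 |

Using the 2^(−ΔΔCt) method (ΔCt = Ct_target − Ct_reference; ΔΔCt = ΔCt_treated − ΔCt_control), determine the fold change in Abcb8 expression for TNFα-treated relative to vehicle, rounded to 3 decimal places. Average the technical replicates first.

5.897

Mean Ct: Abcb8 vehicle 29.680; Abcb8 TNFα-treated 27.350; Gapdh vehicle 20.430; Gapdh TNFα-treated 20.660
ΔCt(vehicle) = 29.680 − 20.430 = 9.250
ΔCt(TNFα-treated) = 27.350 − 20.660 = 6.690
ΔΔCt = 6.690 − 9.250 = -2.560
Fold change = 2^(−(-2.560)) = 2^2.560 = 5.8971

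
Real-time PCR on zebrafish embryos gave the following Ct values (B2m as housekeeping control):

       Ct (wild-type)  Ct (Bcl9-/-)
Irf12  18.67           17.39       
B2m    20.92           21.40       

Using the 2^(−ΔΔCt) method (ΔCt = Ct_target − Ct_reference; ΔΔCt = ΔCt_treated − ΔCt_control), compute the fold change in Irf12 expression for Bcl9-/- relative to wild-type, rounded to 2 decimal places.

3.39

ΔCt(wild-type) = 18.670 − 20.920 = -2.250
ΔCt(Bcl9-/-) = 17.390 − 21.400 = -4.010
ΔΔCt = -4.010 − (-2.250) = -1.760
Fold change = 2^(−(-1.760)) = 2^1.760 = 3.387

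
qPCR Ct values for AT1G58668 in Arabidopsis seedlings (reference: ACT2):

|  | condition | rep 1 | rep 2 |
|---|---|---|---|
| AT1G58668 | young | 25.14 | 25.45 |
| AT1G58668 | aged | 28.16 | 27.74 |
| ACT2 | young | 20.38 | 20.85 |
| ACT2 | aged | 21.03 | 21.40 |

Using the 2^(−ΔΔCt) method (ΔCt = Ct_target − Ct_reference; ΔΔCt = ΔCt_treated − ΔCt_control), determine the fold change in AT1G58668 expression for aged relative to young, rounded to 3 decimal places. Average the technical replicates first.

0.241

Mean Ct: AT1G58668 young 25.295; AT1G58668 aged 27.950; ACT2 young 20.615; ACT2 aged 21.215
ΔCt(young) = 25.295 − 20.615 = 4.680
ΔCt(aged) = 27.950 − 21.215 = 6.735
ΔΔCt = 6.735 − 4.680 = 2.055
Fold change = 2^(−2.055) = 0.2406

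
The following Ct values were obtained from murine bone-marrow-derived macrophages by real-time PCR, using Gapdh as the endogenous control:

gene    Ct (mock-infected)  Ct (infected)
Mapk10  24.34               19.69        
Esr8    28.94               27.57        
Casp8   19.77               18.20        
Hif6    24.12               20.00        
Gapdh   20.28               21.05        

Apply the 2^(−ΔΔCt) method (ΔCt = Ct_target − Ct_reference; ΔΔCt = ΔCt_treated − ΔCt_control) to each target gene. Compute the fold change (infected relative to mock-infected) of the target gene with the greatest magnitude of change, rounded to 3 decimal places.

42.814

Mapk10: ΔΔCt = (19.69−21.05) − (24.34−20.28) = -1.36 − 4.06 = -5.42; fold change = 2^5.42 = 42.814
Esr8: ΔΔCt = (27.57−21.05) − (28.94−20.28) = 6.52 − 8.66 = -2.14; fold change = 2^2.14 = 4.408
Casp8: ΔΔCt = (18.20−21.05) − (19.77−20.28) = -2.85 − (-0.51) = -2.34; fold change = 2^2.34 = 5.063
Hif6: ΔΔCt = (20.00−21.05) − (24.12−20.28) = -1.05 − 3.84 = -4.89; fold change = 2^4.89 = 29.651
Mapk10 has the largest |ΔΔCt| = 5.42.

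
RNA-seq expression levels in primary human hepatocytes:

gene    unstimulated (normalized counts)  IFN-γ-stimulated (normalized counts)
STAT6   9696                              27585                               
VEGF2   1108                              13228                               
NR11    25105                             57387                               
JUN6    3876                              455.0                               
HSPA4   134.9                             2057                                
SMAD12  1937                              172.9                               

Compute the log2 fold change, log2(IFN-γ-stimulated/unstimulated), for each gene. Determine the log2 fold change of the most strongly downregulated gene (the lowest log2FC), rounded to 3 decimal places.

-3.486

log2(27585/9696) = 1.508  (STAT6)
log2(13228/1108) = 3.578  (VEGF2)
log2(57387/25105) = 1.193  (NR11)
log2(455.0/3876) = -3.091  (JUN6)
log2(2057/134.9) = 3.931  (HSPA4)
log2(172.9/1937) = -3.486  (SMAD12)
SMAD12 is most strongly downregulated.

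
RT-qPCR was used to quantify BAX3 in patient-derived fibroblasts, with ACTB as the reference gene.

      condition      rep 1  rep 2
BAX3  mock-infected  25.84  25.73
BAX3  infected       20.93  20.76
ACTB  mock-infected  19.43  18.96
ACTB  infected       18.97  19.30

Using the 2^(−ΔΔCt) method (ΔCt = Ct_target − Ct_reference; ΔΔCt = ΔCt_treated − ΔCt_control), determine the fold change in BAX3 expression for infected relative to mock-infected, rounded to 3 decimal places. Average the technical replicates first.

29.446

Mean Ct: BAX3 mock-infected 25.785; BAX3 infected 20.845; ACTB mock-infected 19.195; ACTB infected 19.135
ΔCt(mock-infected) = 25.785 − 19.195 = 6.590
ΔCt(infected) = 20.845 − 19.135 = 1.710
ΔΔCt = 1.710 − 6.590 = -4.880
Fold change = 2^(−(-4.880)) = 2^4.880 = 29.4460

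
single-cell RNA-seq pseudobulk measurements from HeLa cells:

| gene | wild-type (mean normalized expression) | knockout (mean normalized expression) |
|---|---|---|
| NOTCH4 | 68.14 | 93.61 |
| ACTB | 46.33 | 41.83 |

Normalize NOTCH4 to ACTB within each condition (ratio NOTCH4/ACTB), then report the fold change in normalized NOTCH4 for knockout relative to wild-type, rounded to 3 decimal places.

NOTCH4/ACTB (wild-type) = 68.14 / 46.33 = 1.4708
NOTCH4/ACTB (knockout) = 93.61 / 41.83 = 2.2379
Fold change = 2.2379 / 1.4708 = 1.5216

1.522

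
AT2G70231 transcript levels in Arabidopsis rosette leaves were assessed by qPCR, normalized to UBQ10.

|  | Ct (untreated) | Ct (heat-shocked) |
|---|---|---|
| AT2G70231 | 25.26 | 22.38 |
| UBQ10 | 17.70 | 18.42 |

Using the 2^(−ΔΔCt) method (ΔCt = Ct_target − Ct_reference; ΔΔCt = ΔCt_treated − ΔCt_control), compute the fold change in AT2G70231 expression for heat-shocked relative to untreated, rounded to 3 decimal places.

ΔCt(untreated) = 25.260 − 17.700 = 7.560
ΔCt(heat-shocked) = 22.380 − 18.420 = 3.960
ΔΔCt = 3.960 − 7.560 = -3.600
Fold change = 2^(−(-3.600)) = 2^3.600 = 12.1257

12.126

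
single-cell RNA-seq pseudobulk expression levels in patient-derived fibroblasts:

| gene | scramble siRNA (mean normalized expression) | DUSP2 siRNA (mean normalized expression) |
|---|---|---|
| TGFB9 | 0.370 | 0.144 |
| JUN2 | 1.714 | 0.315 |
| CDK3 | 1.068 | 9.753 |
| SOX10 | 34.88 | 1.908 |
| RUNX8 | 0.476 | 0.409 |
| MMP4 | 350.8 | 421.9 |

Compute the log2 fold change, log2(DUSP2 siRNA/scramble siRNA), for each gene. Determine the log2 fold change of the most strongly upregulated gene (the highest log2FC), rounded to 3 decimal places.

log2(0.144/0.370) = -1.361  (TGFB9)
log2(0.315/1.714) = -2.444  (JUN2)
log2(9.753/1.068) = 3.191  (CDK3)
log2(1.908/34.88) = -4.192  (SOX10)
log2(0.409/0.476) = -0.219  (RUNX8)
log2(421.9/350.8) = 0.266  (MMP4)
CDK3 is most strongly upregulated.

3.191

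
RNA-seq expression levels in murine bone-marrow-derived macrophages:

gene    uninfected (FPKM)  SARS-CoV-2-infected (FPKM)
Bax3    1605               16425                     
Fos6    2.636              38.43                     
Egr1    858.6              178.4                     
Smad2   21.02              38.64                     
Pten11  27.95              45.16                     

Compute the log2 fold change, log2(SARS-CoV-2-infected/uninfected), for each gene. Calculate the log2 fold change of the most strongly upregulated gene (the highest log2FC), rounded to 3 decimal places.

3.866

log2(16425/1605) = 3.355  (Bax3)
log2(38.43/2.636) = 3.866  (Fos6)
log2(178.4/858.6) = -2.267  (Egr1)
log2(38.64/21.02) = 0.878  (Smad2)
log2(45.16/27.95) = 0.692  (Pten11)
Fos6 is most strongly upregulated.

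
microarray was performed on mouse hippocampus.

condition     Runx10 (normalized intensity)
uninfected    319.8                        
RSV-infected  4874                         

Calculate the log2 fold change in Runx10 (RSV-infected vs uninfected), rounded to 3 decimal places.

3.930

Fold change = 4874 / 319.8 = 15.2408
log2(15.2408) = 3.9299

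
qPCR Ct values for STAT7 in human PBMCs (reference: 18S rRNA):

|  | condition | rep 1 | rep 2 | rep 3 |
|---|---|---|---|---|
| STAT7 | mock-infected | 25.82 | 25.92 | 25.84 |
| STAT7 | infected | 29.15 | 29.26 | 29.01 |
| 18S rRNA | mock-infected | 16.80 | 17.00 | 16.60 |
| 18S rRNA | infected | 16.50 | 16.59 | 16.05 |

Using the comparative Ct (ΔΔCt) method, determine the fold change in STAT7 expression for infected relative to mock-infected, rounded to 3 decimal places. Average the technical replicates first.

Mean Ct: STAT7 mock-infected 25.860; STAT7 infected 29.140; 18S rRNA mock-infected 16.800; 18S rRNA infected 16.380
ΔCt(mock-infected) = 25.860 − 16.800 = 9.060
ΔCt(infected) = 29.140 − 16.380 = 12.760
ΔΔCt = 12.760 − 9.060 = 3.700
Fold change = 2^(−3.700) = 0.0769

0.077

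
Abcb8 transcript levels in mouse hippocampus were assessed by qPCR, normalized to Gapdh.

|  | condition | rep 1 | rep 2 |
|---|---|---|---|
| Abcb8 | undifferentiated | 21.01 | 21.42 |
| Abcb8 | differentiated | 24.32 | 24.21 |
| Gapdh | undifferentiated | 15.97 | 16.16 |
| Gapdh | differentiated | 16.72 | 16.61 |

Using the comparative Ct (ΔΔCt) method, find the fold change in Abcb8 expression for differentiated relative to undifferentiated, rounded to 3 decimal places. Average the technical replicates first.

Mean Ct: Abcb8 undifferentiated 21.215; Abcb8 differentiated 24.265; Gapdh undifferentiated 16.065; Gapdh differentiated 16.665
ΔCt(undifferentiated) = 21.215 − 16.065 = 5.150
ΔCt(differentiated) = 24.265 − 16.665 = 7.600
ΔΔCt = 7.600 − 5.150 = 2.450
Fold change = 2^(−2.450) = 0.1830

0.183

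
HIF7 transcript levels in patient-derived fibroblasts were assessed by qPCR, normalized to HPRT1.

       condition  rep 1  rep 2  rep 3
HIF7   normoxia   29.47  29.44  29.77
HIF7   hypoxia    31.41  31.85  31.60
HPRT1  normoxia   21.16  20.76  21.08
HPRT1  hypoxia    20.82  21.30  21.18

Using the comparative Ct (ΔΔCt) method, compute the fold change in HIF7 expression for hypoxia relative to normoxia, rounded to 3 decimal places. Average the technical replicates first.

Mean Ct: HIF7 normoxia 29.560; HIF7 hypoxia 31.620; HPRT1 normoxia 21.000; HPRT1 hypoxia 21.100
ΔCt(normoxia) = 29.560 − 21.000 = 8.560
ΔCt(hypoxia) = 31.620 − 21.100 = 10.520
ΔΔCt = 10.520 − 8.560 = 1.960
Fold change = 2^(−1.960) = 0.2570

0.257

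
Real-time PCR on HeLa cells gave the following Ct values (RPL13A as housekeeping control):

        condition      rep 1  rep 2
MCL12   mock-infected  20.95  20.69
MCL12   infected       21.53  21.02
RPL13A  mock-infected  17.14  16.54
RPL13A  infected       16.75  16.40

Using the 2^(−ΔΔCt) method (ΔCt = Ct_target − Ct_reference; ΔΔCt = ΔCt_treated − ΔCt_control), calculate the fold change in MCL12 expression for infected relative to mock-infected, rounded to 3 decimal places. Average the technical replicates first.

0.607

Mean Ct: MCL12 mock-infected 20.820; MCL12 infected 21.275; RPL13A mock-infected 16.840; RPL13A infected 16.575
ΔCt(mock-infected) = 20.820 − 16.840 = 3.980
ΔCt(infected) = 21.275 − 16.575 = 4.700
ΔΔCt = 4.700 − 3.980 = 0.720
Fold change = 2^(−0.720) = 0.6071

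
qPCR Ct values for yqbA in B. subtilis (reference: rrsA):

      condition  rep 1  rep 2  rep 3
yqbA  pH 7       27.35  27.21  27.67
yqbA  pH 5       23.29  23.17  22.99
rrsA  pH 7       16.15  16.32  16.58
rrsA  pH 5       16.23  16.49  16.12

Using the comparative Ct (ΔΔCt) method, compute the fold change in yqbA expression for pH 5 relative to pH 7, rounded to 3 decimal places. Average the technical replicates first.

Mean Ct: yqbA pH 7 27.410; yqbA pH 5 23.150; rrsA pH 7 16.350; rrsA pH 5 16.280
ΔCt(pH 7) = 27.410 − 16.350 = 11.060
ΔCt(pH 5) = 23.150 − 16.280 = 6.870
ΔΔCt = 6.870 − 11.060 = -4.190
Fold change = 2^(−(-4.190)) = 2^4.190 = 18.2522

18.252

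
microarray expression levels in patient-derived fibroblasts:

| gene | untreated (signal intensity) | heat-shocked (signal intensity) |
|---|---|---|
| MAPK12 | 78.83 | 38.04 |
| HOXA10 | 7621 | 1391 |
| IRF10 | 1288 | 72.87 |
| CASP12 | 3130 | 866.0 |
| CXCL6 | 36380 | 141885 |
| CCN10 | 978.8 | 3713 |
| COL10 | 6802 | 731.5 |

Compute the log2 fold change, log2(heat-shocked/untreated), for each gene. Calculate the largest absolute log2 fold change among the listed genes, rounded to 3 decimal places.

4.144

log2(38.04/78.83) = -1.051  (MAPK12)
log2(1391/7621) = -2.454  (HOXA10)
log2(72.87/1288) = -4.144  (IRF10)
log2(866.0/3130) = -1.854  (CASP12)
log2(141885/36380) = 1.964  (CXCL6)
log2(3713/978.8) = 1.923  (CCN10)
log2(731.5/6802) = -3.217  (COL10)
The largest magnitude belongs to IRF10.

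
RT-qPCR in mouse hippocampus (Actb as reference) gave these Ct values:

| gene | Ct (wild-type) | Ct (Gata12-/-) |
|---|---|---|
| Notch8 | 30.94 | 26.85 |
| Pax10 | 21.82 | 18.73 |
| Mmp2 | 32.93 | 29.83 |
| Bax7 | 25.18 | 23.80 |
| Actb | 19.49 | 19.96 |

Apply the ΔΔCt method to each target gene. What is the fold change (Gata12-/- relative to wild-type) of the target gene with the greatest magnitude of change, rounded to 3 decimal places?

23.588

Notch8: ΔΔCt = (26.85−19.96) − (30.94−19.49) = 6.89 − 11.45 = -4.56; fold change = 2^4.56 = 23.588
Pax10: ΔΔCt = (18.73−19.96) − (21.82−19.49) = -1.23 − 2.33 = -3.56; fold change = 2^3.56 = 11.794
Mmp2: ΔΔCt = (29.83−19.96) − (32.93−19.49) = 9.87 − 13.44 = -3.57; fold change = 2^3.57 = 11.876
Bax7: ΔΔCt = (23.80−19.96) − (25.18−19.49) = 3.84 − 5.69 = -1.85; fold change = 2^1.85 = 3.605
Notch8 has the largest |ΔΔCt| = 4.56.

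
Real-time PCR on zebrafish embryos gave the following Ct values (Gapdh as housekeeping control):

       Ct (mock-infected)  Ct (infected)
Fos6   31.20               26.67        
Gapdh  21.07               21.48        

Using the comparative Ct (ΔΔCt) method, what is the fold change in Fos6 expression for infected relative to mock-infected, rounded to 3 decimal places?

30.696

ΔCt(mock-infected) = 31.200 − 21.070 = 10.130
ΔCt(infected) = 26.670 − 21.480 = 5.190
ΔΔCt = 5.190 − 10.130 = -4.940
Fold change = 2^(−(-4.940)) = 2^4.940 = 30.6965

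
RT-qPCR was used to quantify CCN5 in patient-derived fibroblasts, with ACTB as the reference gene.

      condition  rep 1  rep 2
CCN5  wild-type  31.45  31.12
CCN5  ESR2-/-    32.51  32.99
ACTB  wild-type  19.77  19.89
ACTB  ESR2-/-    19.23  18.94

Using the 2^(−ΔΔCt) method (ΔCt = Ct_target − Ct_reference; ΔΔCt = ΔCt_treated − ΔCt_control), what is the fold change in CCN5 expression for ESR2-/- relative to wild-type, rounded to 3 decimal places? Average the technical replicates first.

0.216

Mean Ct: CCN5 wild-type 31.285; CCN5 ESR2-/- 32.750; ACTB wild-type 19.830; ACTB ESR2-/- 19.085
ΔCt(wild-type) = 31.285 − 19.830 = 11.455
ΔCt(ESR2-/-) = 32.750 − 19.085 = 13.665
ΔΔCt = 13.665 − 11.455 = 2.210
Fold change = 2^(−2.210) = 0.2161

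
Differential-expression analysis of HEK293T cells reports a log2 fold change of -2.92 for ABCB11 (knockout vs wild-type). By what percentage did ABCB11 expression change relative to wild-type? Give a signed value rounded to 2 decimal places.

Fold change = 2^(-2.92) = 0.1321
Percent change = (FC − 1) × 100% = (0.1321 − 1) × 100 = -86.79%

-86.79%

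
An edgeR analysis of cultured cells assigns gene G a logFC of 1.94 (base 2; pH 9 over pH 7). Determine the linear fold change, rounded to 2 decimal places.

Fold change = 2^(1.94) = 3.837

3.84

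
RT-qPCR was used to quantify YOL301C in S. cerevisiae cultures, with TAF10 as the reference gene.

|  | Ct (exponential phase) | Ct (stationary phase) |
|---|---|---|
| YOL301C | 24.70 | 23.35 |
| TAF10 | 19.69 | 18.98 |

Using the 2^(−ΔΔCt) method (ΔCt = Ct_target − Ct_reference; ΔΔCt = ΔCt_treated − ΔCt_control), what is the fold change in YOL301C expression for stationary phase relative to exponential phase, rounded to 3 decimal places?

ΔCt(exponential phase) = 24.700 − 19.690 = 5.010
ΔCt(stationary phase) = 23.350 − 18.980 = 4.370
ΔΔCt = 4.370 − 5.010 = -0.640
Fold change = 2^(−(-0.640)) = 2^0.640 = 1.5583

1.558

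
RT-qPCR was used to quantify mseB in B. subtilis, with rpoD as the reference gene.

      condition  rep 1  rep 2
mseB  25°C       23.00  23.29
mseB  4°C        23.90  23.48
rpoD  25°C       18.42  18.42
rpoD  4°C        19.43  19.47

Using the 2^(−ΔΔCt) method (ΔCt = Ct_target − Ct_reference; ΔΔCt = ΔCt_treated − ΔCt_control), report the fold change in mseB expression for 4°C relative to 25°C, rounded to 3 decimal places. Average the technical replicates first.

Mean Ct: mseB 25°C 23.145; mseB 4°C 23.690; rpoD 25°C 18.420; rpoD 4°C 19.450
ΔCt(25°C) = 23.145 − 18.420 = 4.725
ΔCt(4°C) = 23.690 − 19.450 = 4.240
ΔΔCt = 4.240 − 4.725 = -0.485
Fold change = 2^(−(-0.485)) = 2^0.485 = 1.3996

1.400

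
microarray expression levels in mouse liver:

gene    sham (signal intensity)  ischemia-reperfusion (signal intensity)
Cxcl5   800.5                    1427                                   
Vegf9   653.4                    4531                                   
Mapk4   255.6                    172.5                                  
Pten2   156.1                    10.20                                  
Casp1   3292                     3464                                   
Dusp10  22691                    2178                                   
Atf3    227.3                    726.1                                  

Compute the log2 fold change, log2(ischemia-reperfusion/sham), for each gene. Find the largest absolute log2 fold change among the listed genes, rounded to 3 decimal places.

3.936

log2(1427/800.5) = 0.834  (Cxcl5)
log2(4531/653.4) = 2.794  (Vegf9)
log2(172.5/255.6) = -0.567  (Mapk4)
log2(10.20/156.1) = -3.936  (Pten2)
log2(3464/3292) = 0.073  (Casp1)
log2(2178/22691) = -3.381  (Dusp10)
log2(726.1/227.3) = 1.676  (Atf3)
The largest magnitude belongs to Pten2.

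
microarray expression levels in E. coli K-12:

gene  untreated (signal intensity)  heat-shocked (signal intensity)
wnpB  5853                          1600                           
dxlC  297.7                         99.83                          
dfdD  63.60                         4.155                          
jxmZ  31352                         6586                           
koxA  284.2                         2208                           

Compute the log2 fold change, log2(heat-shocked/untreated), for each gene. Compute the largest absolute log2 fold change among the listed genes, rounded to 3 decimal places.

log2(1600/5853) = -1.871  (wnpB)
log2(99.83/297.7) = -1.576  (dxlC)
log2(4.155/63.60) = -3.936  (dfdD)
log2(6586/31352) = -2.251  (jxmZ)
log2(2208/284.2) = 2.958  (koxA)
The largest magnitude belongs to dfdD.

3.936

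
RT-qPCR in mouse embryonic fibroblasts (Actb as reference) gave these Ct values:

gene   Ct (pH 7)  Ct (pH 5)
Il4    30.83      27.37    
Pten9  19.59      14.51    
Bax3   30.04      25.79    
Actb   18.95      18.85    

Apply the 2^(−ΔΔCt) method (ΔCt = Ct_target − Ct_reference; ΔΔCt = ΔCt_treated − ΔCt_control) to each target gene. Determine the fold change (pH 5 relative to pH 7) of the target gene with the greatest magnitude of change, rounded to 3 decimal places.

31.559

Il4: ΔΔCt = (27.37−18.85) − (30.83−18.95) = 8.52 − 11.88 = -3.36; fold change = 2^3.36 = 10.267
Pten9: ΔΔCt = (14.51−18.85) − (19.59−18.95) = -4.34 − 0.64 = -4.98; fold change = 2^4.98 = 31.559
Bax3: ΔΔCt = (25.79−18.85) − (30.04−18.95) = 6.94 − 11.09 = -4.15; fold change = 2^4.15 = 17.753
Pten9 has the largest |ΔΔCt| = 4.98.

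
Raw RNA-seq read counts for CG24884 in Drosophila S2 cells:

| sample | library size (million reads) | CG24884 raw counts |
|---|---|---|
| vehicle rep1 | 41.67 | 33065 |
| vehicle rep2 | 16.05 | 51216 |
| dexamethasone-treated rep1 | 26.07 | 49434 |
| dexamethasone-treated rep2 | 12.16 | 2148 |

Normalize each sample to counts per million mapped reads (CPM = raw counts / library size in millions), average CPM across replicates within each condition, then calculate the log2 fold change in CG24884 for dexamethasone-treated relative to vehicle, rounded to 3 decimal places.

-0.943

CPM(vehicle rep1) = 33065 / 41.67 = 793.4965
CPM(vehicle rep2) = 51216 / 16.05 = 3191.0280
CPM(dexamethasone-treated rep1) = 49434 / 26.07 = 1896.2025
CPM(dexamethasone-treated rep2) = 2148 / 12.16 = 176.6447
mean CPM(vehicle) = 1992.2623; mean CPM(dexamethasone-treated) = 1036.4236
Fold change = 1036.4236 / 1992.2623 = 0.52022
log2(0.52022) = -0.9428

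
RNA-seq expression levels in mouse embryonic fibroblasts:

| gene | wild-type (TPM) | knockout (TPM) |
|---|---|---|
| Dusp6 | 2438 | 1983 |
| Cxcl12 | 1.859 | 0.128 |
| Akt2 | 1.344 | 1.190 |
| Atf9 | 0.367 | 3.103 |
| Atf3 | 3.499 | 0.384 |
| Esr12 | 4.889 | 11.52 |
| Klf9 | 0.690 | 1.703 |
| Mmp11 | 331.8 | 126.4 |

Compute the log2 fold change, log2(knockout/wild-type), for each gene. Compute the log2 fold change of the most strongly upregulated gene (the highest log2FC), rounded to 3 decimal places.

3.080

log2(1983/2438) = -0.298  (Dusp6)
log2(0.128/1.859) = -3.860  (Cxcl12)
log2(1.190/1.344) = -0.176  (Akt2)
log2(3.103/0.367) = 3.080  (Atf9)
log2(0.384/3.499) = -3.188  (Atf3)
log2(11.52/4.889) = 1.237  (Esr12)
log2(1.703/0.690) = 1.303  (Klf9)
log2(126.4/331.8) = -1.392  (Mmp11)
Atf9 is most strongly upregulated.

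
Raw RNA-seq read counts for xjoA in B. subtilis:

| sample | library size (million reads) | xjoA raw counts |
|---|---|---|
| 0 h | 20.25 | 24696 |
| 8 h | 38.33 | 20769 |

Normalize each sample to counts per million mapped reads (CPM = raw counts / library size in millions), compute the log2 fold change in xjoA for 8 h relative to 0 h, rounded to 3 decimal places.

CPM(0 h) = 24696 / 20.25 = 1219.5556
CPM(8 h) = 20769 / 38.33 = 541.8471
Fold change = 541.8471 / 1219.5556 = 0.44430
log2(0.44430) = -1.1704

-1.170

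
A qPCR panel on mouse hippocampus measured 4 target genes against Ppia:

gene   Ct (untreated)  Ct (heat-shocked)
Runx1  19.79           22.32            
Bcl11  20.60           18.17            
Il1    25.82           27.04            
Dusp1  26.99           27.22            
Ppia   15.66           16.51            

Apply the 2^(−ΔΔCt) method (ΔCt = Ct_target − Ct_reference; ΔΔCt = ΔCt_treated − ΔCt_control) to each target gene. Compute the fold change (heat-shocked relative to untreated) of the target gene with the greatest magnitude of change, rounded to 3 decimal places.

Runx1: ΔΔCt = (22.32−16.51) − (19.79−15.66) = 5.81 − 4.13 = 1.68; fold change = 2^-1.68 = 0.312
Bcl11: ΔΔCt = (18.17−16.51) − (20.60−15.66) = 1.66 − 4.94 = -3.28; fold change = 2^3.28 = 9.714
Il1: ΔΔCt = (27.04−16.51) − (25.82−15.66) = 10.53 − 10.16 = 0.37; fold change = 2^-0.37 = 0.774
Dusp1: ΔΔCt = (27.22−16.51) − (26.99−15.66) = 10.71 − 11.33 = -0.62; fold change = 2^0.62 = 1.537
Bcl11 has the largest |ΔΔCt| = 3.28.

9.714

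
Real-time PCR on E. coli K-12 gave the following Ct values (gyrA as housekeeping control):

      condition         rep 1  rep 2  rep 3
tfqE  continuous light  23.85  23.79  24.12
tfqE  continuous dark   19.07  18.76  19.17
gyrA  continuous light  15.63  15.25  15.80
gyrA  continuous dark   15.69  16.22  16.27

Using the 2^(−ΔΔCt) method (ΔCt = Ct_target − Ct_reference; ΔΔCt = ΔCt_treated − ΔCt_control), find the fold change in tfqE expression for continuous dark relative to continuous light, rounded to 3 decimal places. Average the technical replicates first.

42.814

Mean Ct: tfqE continuous light 23.920; tfqE continuous dark 19.000; gyrA continuous light 15.560; gyrA continuous dark 16.060
ΔCt(continuous light) = 23.920 − 15.560 = 8.360
ΔCt(continuous dark) = 19.000 − 16.060 = 2.940
ΔΔCt = 2.940 − 8.360 = -5.420
Fold change = 2^(−(-5.420)) = 2^5.420 = 42.8137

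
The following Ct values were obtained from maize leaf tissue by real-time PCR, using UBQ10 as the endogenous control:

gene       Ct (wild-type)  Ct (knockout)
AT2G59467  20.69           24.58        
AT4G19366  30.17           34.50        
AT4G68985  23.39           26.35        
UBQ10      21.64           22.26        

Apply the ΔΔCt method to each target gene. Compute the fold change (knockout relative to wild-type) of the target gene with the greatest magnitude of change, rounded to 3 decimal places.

0.076

AT2G59467: ΔΔCt = (24.58−22.26) − (20.69−21.64) = 2.32 − (-0.95) = 3.27; fold change = 2^-3.27 = 0.104
AT4G19366: ΔΔCt = (34.50−22.26) − (30.17−21.64) = 12.24 − 8.53 = 3.71; fold change = 2^-3.71 = 0.076
AT4G68985: ΔΔCt = (26.35−22.26) − (23.39−21.64) = 4.09 − 1.75 = 2.34; fold change = 2^-2.34 = 0.198
AT4G19366 has the largest |ΔΔCt| = 3.71.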